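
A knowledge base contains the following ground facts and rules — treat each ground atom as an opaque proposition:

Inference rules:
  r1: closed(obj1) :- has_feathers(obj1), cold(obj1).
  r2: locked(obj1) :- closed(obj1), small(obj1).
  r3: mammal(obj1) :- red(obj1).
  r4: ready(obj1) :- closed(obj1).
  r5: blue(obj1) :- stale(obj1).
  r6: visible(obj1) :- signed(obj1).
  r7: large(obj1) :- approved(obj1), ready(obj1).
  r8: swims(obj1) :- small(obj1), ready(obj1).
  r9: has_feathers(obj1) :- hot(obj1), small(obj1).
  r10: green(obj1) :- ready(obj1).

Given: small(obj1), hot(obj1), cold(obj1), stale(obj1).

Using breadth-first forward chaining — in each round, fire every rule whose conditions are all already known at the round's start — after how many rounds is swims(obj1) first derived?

4

Round 1: r5 [blue(obj1) :- stale(obj1).]; r9 [has_feathers(obj1) :- hot(obj1), small(obj1).]. Adds blue(obj1), has_feathers(obj1).
Round 2: r1 [closed(obj1) :- has_feathers(obj1), cold(obj1).]. Adds closed(obj1).
Round 3: r2 [locked(obj1) :- closed(obj1), small(obj1).]; r4 [ready(obj1) :- closed(obj1).]. Adds locked(obj1), ready(obj1).
Round 4: r8 [swims(obj1) :- small(obj1), ready(obj1).]; r10 [green(obj1) :- ready(obj1).]. Adds swims(obj1), green(obj1).
swims(obj1) first appears in round 4.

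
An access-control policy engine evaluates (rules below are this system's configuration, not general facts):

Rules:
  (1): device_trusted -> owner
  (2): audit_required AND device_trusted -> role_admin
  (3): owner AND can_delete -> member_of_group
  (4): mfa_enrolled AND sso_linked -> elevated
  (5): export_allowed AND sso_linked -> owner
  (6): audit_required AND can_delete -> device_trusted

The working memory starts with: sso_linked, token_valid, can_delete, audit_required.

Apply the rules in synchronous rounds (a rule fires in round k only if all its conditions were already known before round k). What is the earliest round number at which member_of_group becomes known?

3

Round 1: (6) [audit_required AND can_delete -> device_trusted]. New: device_trusted.
Round 2: (1) [device_trusted -> owner]; (2) [audit_required AND device_trusted -> role_admin]. New: owner, role_admin.
Round 3: (3) [owner AND can_delete -> member_of_group]. New: member_of_group.
member_of_group first appears in round 3.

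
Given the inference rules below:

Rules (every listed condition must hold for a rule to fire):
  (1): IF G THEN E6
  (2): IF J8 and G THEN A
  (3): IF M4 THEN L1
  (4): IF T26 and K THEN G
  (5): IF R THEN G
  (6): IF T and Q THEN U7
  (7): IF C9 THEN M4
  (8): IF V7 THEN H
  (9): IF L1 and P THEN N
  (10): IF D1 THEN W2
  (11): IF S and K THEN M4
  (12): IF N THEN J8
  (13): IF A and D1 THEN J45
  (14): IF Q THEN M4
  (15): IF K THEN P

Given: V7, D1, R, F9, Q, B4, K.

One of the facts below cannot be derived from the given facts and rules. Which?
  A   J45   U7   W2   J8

U7

[1] (5) [IF R THEN G]; (8) [IF V7 THEN H]; (10) [IF D1 THEN W2]; (14) [IF Q THEN M4]; (15) [IF K THEN P]. ⇒ new: G, H, W2, M4, P.
[2] (1) [IF G THEN E6]; (3) [IF M4 THEN L1]. ⇒ new: E6, L1.
[3] (9) [IF L1 and P THEN N]. ⇒ new: N.
[4] (12) [IF N THEN J8]. ⇒ new: J8.
[5] (2) [IF J8 and G THEN A]. ⇒ new: A.
[6] (13) [IF A and D1 THEN J45]. ⇒ new: J45.
Derived: J8 (round 4), A (round 5), J45 (round 6), W2 (round 1). U7 never appears in any round.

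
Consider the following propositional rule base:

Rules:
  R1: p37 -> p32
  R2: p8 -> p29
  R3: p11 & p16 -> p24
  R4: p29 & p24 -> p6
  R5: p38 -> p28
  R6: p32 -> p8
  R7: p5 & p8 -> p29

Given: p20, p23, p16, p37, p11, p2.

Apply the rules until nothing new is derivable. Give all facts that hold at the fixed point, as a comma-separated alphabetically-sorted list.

p11, p16, p2, p20, p23, p24, p29, p32, p37, p6, p8

Round 1 fires R1, R3, giving p32, p24.
Round 2 fires R6, giving p8.
Round 3 fires R2, giving p29.
Round 4 fires R4, giving p6.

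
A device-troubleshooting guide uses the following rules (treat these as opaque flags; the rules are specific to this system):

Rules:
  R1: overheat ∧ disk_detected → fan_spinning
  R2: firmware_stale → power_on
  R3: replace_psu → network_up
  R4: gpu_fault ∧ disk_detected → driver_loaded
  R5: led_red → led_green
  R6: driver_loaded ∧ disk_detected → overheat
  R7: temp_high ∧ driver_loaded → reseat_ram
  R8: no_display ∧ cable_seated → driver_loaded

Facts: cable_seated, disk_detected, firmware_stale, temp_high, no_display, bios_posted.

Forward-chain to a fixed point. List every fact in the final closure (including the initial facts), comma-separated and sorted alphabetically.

bios_posted, cable_seated, disk_detected, driver_loaded, fan_spinning, firmware_stale, no_display, overheat, power_on, reseat_ram, temp_high

[1] R2 [firmware_stale → power_on]; R8 [no_display ∧ cable_seated → driver_loaded]. ⇒ new: power_on, driver_loaded.
[2] R6 [driver_loaded ∧ disk_detected → overheat]; R7 [temp_high ∧ driver_loaded → reseat_ram]. ⇒ new: overheat, reseat_ram.
[3] R1 [overheat ∧ disk_detected → fan_spinning]. ⇒ new: fan_spinning.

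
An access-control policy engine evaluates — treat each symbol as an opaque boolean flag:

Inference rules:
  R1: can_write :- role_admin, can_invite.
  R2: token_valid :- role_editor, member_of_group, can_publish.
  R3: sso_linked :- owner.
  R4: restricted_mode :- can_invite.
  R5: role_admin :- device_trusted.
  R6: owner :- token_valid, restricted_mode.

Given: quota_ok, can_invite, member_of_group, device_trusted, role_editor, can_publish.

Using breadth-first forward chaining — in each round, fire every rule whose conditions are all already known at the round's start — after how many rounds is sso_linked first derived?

3

Round 1: R2 [token_valid :- role_editor, member_of_group, can_publish.]; R4 [restricted_mode :- can_invite.]; R5 [role_admin :- device_trusted.]. Adds token_valid, restricted_mode, role_admin.
Round 2: R1 [can_write :- role_admin, can_invite.]; R6 [owner :- token_valid, restricted_mode.]. Adds can_write, owner.
Round 3: R3 [sso_linked :- owner.]. Adds sso_linked.
sso_linked first appears in round 3.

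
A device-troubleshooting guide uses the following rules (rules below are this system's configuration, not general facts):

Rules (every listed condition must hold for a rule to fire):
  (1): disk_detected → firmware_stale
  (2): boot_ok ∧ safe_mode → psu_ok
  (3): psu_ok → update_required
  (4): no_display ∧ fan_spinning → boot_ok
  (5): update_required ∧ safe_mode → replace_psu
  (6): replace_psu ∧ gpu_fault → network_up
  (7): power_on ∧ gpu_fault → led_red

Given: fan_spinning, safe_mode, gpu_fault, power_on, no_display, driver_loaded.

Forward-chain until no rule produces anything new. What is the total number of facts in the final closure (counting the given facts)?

12

Round 1 — (4), (7), derive boot_ok, led_red.
Round 2 — (2), derive psu_ok.
Round 3 — (3), derive update_required.
Round 4 — (5), derive replace_psu.
Round 5 — (6), derive network_up.
Closure: {boot_ok, driver_loaded, fan_spinning, gpu_fault, led_red, network_up, no_display, power_on, psu_ok, replace_psu, safe_mode, update_required} — 12 facts.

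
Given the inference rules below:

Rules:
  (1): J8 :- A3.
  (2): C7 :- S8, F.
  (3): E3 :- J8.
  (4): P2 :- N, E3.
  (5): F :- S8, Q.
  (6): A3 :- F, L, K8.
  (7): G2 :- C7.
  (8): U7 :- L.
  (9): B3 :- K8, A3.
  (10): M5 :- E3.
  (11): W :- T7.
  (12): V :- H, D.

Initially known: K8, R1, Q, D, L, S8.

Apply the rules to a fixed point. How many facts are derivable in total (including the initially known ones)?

[1] (5) [F :- S8, Q.]; (8) [U7 :- L.]. ⇒ new: F, U7.
[2] (2) [C7 :- S8, F.]; (6) [A3 :- F, L, K8.]. ⇒ new: C7, A3.
[3] (1) [J8 :- A3.]; (7) [G2 :- C7.]; (9) [B3 :- K8, A3.]. ⇒ new: J8, G2, B3.
[4] (3) [E3 :- J8.]. ⇒ new: E3.
[5] (10) [M5 :- E3.]. ⇒ new: M5.
Closure: {A3, B3, C7, D, E3, F, G2, J8, K8, L, M5, Q, R1, S8, U7} — 15 facts.

15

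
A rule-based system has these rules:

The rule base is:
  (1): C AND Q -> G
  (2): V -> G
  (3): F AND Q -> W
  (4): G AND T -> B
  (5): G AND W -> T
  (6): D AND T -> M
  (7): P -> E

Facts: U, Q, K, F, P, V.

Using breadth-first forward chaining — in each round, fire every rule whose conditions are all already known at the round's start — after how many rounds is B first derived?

Round 1: (2) [V -> G]; (3) [F AND Q -> W]; (7) [P -> E]. New: G, W, E.
Round 2: (5) [G AND W -> T]. New: T.
Round 3: (4) [G AND T -> B]. New: B.
B first appears in round 3.

3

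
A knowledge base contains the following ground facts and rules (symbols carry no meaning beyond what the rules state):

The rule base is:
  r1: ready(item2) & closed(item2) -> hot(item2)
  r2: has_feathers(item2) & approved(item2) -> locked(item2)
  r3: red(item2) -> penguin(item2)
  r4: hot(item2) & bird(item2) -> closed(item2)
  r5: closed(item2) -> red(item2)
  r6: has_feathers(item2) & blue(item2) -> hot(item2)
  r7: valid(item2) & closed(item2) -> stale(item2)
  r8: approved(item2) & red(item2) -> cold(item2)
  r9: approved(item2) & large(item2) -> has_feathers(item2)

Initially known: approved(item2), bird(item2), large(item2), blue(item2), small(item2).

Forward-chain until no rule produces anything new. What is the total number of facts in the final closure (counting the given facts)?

12

[1] r9 [approved(item2) & large(item2) -> has_feathers(item2)]. ⇒ new: has_feathers(item2).
[2] r2 [has_feathers(item2) & approved(item2) -> locked(item2)]; r6 [has_feathers(item2) & blue(item2) -> hot(item2)]. ⇒ new: locked(item2), hot(item2).
[3] r4 [hot(item2) & bird(item2) -> closed(item2)]. ⇒ new: closed(item2).
[4] r5 [closed(item2) -> red(item2)]. ⇒ new: red(item2).
[5] r3 [red(item2) -> penguin(item2)]; r8 [approved(item2) & red(item2) -> cold(item2)]. ⇒ new: penguin(item2), cold(item2).
Closure: {approved(item2), bird(item2), blue(item2), closed(item2), cold(item2), has_feathers(item2), hot(item2), large(item2), locked(item2), penguin(item2), red(item2), small(item2)} — 12 facts.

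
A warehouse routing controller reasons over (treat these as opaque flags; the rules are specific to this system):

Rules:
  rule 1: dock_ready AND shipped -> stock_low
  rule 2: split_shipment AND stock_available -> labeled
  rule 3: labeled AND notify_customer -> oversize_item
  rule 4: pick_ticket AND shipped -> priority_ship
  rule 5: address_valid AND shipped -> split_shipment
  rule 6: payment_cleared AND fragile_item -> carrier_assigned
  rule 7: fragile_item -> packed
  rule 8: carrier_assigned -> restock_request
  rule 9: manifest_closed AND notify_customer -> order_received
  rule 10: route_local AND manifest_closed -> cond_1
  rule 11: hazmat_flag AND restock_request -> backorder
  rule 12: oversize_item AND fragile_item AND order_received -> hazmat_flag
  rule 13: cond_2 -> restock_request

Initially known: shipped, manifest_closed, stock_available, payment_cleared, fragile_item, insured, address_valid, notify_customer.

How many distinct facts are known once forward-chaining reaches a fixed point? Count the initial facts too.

17

Round 1 — rule 5, rule 6, rule 7, rule 9, derive split_shipment, carrier_assigned, packed, order_received.
Round 2 — rule 2, rule 8, derive labeled, restock_request.
Round 3 — rule 3, derive oversize_item.
Round 4 — rule 12, derive hazmat_flag.
Round 5 — rule 11, derive backorder.
Closure: {address_valid, backorder, carrier_assigned, fragile_item, hazmat_flag, insured, labeled, manifest_closed, notify_customer, order_received, oversize_item, packed, payment_cleared, restock_request, shipped, split_shipment, stock_available} — 17 facts.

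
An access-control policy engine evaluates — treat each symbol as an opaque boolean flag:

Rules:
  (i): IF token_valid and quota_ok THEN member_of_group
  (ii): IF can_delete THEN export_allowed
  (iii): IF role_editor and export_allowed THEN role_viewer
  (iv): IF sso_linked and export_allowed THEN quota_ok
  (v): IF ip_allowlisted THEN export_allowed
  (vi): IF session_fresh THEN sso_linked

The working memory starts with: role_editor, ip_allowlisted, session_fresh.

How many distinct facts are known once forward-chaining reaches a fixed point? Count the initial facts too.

7

Round 1 — (v), (vi), derive export_allowed, sso_linked.
Round 2 — (iii), (iv), derive role_viewer, quota_ok.
Closure: {export_allowed, ip_allowlisted, quota_ok, role_editor, role_viewer, session_fresh, sso_linked} — 7 facts.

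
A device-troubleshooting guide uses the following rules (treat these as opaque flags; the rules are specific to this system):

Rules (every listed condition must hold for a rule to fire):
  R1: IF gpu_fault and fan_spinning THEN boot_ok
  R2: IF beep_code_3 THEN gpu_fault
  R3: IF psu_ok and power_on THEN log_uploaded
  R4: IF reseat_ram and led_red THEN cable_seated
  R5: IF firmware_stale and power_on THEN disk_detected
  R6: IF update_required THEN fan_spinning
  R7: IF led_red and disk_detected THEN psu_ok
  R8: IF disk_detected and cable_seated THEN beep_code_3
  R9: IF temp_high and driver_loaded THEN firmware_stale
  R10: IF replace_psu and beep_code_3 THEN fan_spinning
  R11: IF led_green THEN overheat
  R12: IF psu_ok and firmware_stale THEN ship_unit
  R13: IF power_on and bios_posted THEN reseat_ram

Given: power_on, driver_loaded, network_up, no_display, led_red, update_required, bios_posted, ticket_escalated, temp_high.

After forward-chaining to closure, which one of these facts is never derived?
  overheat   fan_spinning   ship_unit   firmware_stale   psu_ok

Round 1: R6 [IF update_required THEN fan_spinning]; R9 [IF temp_high and driver_loaded THEN firmware_stale]; R13 [IF power_on and bios_posted THEN reseat_ram]. New: fan_spinning, firmware_stale, reseat_ram.
Round 2: R4 [IF reseat_ram and led_red THEN cable_seated]; R5 [IF firmware_stale and power_on THEN disk_detected]. New: cable_seated, disk_detected.
Round 3: R7 [IF led_red and disk_detected THEN psu_ok]; R8 [IF disk_detected and cable_seated THEN beep_code_3]. New: psu_ok, beep_code_3.
Round 4: R2 [IF beep_code_3 THEN gpu_fault]; R3 [IF psu_ok and power_on THEN log_uploaded]; R12 [IF psu_ok and firmware_stale THEN ship_unit]. New: gpu_fault, log_uploaded, ship_unit.
Round 5: R1 [IF gpu_fault and fan_spinning THEN boot_ok]. New: boot_ok.
Derived: ship_unit (round 4), fan_spinning (round 1), psu_ok (round 3), firmware_stale (round 1). overheat never appears in any round.

overheat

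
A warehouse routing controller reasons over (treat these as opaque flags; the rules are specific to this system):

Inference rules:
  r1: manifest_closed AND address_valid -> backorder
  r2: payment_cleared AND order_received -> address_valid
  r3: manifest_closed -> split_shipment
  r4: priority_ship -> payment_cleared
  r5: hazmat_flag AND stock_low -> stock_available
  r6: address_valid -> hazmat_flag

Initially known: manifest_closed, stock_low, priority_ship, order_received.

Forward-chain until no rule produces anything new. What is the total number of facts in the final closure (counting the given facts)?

[1] r3 [manifest_closed -> split_shipment]; r4 [priority_ship -> payment_cleared]. ⇒ new: split_shipment, payment_cleared.
[2] r2 [payment_cleared AND order_received -> address_valid]. ⇒ new: address_valid.
[3] r1 [manifest_closed AND address_valid -> backorder]; r6 [address_valid -> hazmat_flag]. ⇒ new: backorder, hazmat_flag.
[4] r5 [hazmat_flag AND stock_low -> stock_available]. ⇒ new: stock_available.
Closure: {address_valid, backorder, hazmat_flag, manifest_closed, order_received, payment_cleared, priority_ship, split_shipment, stock_available, stock_low} — 10 facts.

10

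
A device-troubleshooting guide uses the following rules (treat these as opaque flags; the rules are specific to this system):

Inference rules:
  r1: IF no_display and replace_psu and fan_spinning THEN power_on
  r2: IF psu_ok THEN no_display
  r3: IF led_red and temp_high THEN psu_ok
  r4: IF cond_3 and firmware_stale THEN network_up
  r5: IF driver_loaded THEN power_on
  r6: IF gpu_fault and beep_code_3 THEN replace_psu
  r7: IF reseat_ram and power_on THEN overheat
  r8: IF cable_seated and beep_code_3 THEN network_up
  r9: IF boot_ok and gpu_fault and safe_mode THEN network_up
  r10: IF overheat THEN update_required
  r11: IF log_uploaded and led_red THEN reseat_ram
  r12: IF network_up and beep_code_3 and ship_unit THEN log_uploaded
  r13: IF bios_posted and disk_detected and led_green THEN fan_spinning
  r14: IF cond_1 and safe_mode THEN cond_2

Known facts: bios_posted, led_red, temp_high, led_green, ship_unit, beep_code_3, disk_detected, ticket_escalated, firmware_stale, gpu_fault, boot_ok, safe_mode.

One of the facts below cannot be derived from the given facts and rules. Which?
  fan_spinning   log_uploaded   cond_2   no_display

cond_2

Round 1: r3 [IF led_red and temp_high THEN psu_ok]; r6 [IF gpu_fault and beep_code_3 THEN replace_psu]; r9 [IF boot_ok and gpu_fault and safe_mode THEN network_up]; r13 [IF bios_posted and disk_detected and led_green THEN fan_spinning]. New: psu_ok, replace_psu, network_up, fan_spinning.
Round 2: r2 [IF psu_ok THEN no_display]; r12 [IF network_up and beep_code_3 and ship_unit THEN log_uploaded]. New: no_display, log_uploaded.
Round 3: r1 [IF no_display and replace_psu and fan_spinning THEN power_on]; r11 [IF log_uploaded and led_red THEN reseat_ram]. New: power_on, reseat_ram.
Round 4: r7 [IF reseat_ram and power_on THEN overheat]. New: overheat.
Round 5: r10 [IF overheat THEN update_required]. New: update_required.
Derived: fan_spinning (round 1), log_uploaded (round 2), no_display (round 2). cond_2 never appears in any round.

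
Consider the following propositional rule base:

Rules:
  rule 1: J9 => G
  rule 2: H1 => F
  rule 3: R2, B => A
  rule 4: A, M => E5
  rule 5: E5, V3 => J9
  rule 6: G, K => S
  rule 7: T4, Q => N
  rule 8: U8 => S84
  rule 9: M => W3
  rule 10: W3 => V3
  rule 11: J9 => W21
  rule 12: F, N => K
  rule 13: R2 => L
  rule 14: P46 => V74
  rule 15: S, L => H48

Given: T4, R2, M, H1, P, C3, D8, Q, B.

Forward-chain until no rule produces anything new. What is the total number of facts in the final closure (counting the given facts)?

22

Round 1: rule 2 [H1 => F]; rule 3 [R2, B => A]; rule 7 [T4, Q => N]; rule 9 [M => W3]; rule 13 [R2 => L]. Adds F, A, N, W3, L.
Round 2: rule 4 [A, M => E5]; rule 10 [W3 => V3]; rule 12 [F, N => K]. Adds E5, V3, K.
Round 3: rule 5 [E5, V3 => J9]. Adds J9.
Round 4: rule 1 [J9 => G]; rule 11 [J9 => W21]. Adds G, W21.
Round 5: rule 6 [G, K => S]. Adds S.
Round 6: rule 15 [S, L => H48]. Adds H48.
Closure: {A, B, C3, D8, E5, F, G, H1, H48, J9, K, L, M, N, P, Q, R2, S, T4, V3, W21, W3} — 22 facts.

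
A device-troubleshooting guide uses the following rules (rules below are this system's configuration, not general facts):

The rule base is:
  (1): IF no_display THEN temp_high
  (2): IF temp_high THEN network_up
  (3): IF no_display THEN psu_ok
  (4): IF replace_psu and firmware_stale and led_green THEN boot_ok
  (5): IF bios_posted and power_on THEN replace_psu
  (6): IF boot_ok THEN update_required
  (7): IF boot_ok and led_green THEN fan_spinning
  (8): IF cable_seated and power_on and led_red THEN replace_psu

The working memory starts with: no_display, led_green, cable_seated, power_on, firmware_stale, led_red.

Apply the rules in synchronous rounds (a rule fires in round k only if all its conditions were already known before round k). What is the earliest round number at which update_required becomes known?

[1] (1) [IF no_display THEN temp_high]; (3) [IF no_display THEN psu_ok]; (8) [IF cable_seated and power_on and led_red THEN replace_psu]. ⇒ new: temp_high, psu_ok, replace_psu.
[2] (2) [IF temp_high THEN network_up]; (4) [IF replace_psu and firmware_stale and led_green THEN boot_ok]. ⇒ new: network_up, boot_ok.
[3] (6) [IF boot_ok THEN update_required]; (7) [IF boot_ok and led_green THEN fan_spinning]. ⇒ new: update_required, fan_spinning.
update_required first appears in round 3.

3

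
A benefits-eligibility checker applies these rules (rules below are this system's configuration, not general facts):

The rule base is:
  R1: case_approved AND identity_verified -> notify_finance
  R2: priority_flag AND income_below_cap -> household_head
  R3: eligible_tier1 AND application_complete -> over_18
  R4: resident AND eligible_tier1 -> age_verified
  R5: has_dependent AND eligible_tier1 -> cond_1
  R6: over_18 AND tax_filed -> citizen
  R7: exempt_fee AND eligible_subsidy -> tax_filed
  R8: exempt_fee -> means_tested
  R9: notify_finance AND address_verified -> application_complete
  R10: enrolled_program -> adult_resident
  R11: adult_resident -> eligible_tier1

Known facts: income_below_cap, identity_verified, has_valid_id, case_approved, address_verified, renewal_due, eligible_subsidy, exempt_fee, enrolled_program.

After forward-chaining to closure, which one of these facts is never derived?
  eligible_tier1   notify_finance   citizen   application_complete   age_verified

Round 1: R1 [case_approved AND identity_verified -> notify_finance]; R7 [exempt_fee AND eligible_subsidy -> tax_filed]; R8 [exempt_fee -> means_tested]; R10 [enrolled_program -> adult_resident]. Adds notify_finance, tax_filed, means_tested, adult_resident.
Round 2: R9 [notify_finance AND address_verified -> application_complete]; R11 [adult_resident -> eligible_tier1]. Adds application_complete, eligible_tier1.
Round 3: R3 [eligible_tier1 AND application_complete -> over_18]. Adds over_18.
Round 4: R6 [over_18 AND tax_filed -> citizen]. Adds citizen.
Derived: application_complete (round 2), citizen (round 4), notify_finance (round 1), eligible_tier1 (round 2). age_verified never appears in any round.

age_verified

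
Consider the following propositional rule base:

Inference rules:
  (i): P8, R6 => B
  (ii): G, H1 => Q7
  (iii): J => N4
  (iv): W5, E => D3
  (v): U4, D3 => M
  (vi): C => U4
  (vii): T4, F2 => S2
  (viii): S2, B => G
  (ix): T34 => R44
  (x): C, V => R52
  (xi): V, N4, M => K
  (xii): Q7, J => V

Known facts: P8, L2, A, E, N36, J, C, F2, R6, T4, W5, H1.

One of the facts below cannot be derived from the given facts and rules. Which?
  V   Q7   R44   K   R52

Round 1: (i) [P8, R6 => B]; (iii) [J => N4]; (iv) [W5, E => D3]; (vi) [C => U4]; (vii) [T4, F2 => S2]. Adds B, N4, D3, U4, S2.
Round 2: (v) [U4, D3 => M]; (viii) [S2, B => G]. Adds M, G.
Round 3: (ii) [G, H1 => Q7]. Adds Q7.
Round 4: (xii) [Q7, J => V]. Adds V.
Round 5: (x) [C, V => R52]; (xi) [V, N4, M => K]. Adds R52, K.
Derived: K (round 5), R52 (round 5), V (round 4), Q7 (round 3). R44 never appears in any round.

R44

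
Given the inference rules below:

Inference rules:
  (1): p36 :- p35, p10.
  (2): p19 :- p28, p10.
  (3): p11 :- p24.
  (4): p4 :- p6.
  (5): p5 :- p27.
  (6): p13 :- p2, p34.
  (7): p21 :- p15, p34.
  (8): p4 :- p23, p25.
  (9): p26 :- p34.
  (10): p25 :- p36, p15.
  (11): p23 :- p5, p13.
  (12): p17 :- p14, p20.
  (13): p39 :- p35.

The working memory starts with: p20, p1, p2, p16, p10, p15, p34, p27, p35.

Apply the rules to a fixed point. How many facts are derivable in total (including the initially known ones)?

Round 1: (1) [p36 :- p35, p10.]; (5) [p5 :- p27.]; (6) [p13 :- p2, p34.]; (7) [p21 :- p15, p34.]; (9) [p26 :- p34.]; (13) [p39 :- p35.]. Adds p36, p5, p13, p21, p26, p39.
Round 2: (10) [p25 :- p36, p15.]; (11) [p23 :- p5, p13.]. Adds p25, p23.
Round 3: (8) [p4 :- p23, p25.]. Adds p4.
Closure: {p1, p10, p13, p15, p16, p2, p20, p21, p23, p25, p26, p27, p34, p35, p36, p39, p4, p5} — 18 facts.

18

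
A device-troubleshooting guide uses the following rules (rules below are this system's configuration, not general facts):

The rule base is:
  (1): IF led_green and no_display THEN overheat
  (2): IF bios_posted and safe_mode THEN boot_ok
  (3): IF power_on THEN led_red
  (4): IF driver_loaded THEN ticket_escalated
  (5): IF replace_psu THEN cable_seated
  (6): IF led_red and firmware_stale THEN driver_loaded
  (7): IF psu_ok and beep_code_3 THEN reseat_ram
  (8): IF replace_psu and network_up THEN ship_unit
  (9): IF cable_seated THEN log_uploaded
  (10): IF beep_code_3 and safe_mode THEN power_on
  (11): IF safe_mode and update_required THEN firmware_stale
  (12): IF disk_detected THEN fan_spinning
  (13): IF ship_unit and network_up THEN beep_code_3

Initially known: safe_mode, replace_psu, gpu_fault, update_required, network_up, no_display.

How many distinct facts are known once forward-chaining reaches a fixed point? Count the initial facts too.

Round 1 — (5), (8), (11), derive cable_seated, ship_unit, firmware_stale.
Round 2 — (9), (13), derive log_uploaded, beep_code_3.
Round 3 — (10), derive power_on.
Round 4 — (3), derive led_red.
Round 5 — (6), derive driver_loaded.
Round 6 — (4), derive ticket_escalated.
Closure: {beep_code_3, cable_seated, driver_loaded, firmware_stale, gpu_fault, led_red, log_uploaded, network_up, no_display, power_on, replace_psu, safe_mode, ship_unit, ticket_escalated, update_required} — 15 facts.

15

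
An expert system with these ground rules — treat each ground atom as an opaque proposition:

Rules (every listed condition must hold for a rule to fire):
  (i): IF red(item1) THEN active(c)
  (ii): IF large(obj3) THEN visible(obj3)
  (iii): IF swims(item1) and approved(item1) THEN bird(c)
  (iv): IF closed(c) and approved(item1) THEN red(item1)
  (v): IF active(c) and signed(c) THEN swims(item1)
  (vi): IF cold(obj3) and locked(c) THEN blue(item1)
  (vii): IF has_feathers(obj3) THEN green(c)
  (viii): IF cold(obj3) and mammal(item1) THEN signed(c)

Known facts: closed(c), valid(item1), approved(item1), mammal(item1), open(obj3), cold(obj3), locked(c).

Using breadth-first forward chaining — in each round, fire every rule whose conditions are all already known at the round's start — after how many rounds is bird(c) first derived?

4

Round 1: (iv) [IF closed(c) and approved(item1) THEN red(item1)]; (vi) [IF cold(obj3) and locked(c) THEN blue(item1)]; (viii) [IF cold(obj3) and mammal(item1) THEN signed(c)]. New: red(item1), blue(item1), signed(c).
Round 2: (i) [IF red(item1) THEN active(c)]. New: active(c).
Round 3: (v) [IF active(c) and signed(c) THEN swims(item1)]. New: swims(item1).
Round 4: (iii) [IF swims(item1) and approved(item1) THEN bird(c)]. New: bird(c).
bird(c) first appears in round 4.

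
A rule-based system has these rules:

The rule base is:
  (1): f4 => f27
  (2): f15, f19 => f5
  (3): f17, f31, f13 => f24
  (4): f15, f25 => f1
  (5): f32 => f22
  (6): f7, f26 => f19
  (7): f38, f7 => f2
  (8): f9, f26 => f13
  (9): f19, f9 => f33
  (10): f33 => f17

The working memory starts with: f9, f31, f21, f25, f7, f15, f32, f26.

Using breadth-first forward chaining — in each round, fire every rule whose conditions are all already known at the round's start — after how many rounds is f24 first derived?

4

Round 1: (4) [f15, f25 => f1]; (5) [f32 => f22]; (6) [f7, f26 => f19]; (8) [f9, f26 => f13]. New: f1, f22, f19, f13.
Round 2: (2) [f15, f19 => f5]; (9) [f19, f9 => f33]. New: f5, f33.
Round 3: (10) [f33 => f17]. New: f17.
Round 4: (3) [f17, f31, f13 => f24]. New: f24.
f24 first appears in round 4.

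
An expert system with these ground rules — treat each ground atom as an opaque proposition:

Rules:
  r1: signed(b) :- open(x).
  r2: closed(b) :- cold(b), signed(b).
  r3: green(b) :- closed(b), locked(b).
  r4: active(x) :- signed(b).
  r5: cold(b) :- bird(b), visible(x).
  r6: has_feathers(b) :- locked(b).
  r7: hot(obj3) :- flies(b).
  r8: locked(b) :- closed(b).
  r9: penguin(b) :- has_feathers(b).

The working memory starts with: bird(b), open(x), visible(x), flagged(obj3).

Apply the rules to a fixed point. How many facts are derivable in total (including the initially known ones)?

12

Round 1: r1 [signed(b) :- open(x).]; r5 [cold(b) :- bird(b), visible(x).]. New: signed(b), cold(b).
Round 2: r2 [closed(b) :- cold(b), signed(b).]; r4 [active(x) :- signed(b).]. New: closed(b), active(x).
Round 3: r8 [locked(b) :- closed(b).]. New: locked(b).
Round 4: r3 [green(b) :- closed(b), locked(b).]; r6 [has_feathers(b) :- locked(b).]. New: green(b), has_feathers(b).
Round 5: r9 [penguin(b) :- has_feathers(b).]. New: penguin(b).
Closure: {active(x), bird(b), closed(b), cold(b), flagged(obj3), green(b), has_feathers(b), locked(b), open(x), penguin(b), signed(b), visible(x)} — 12 facts.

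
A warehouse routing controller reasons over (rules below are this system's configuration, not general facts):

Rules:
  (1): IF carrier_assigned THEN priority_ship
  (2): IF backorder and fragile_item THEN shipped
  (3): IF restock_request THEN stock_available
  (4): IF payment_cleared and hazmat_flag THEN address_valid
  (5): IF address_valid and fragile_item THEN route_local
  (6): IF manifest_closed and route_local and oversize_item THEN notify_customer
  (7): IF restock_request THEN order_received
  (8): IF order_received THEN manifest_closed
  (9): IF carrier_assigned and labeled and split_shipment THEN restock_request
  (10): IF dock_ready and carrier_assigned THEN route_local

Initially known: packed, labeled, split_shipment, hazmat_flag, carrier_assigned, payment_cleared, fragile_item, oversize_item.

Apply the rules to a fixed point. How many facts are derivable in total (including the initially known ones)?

16

Round 1 fires (1), (4), (9), giving priority_ship, address_valid, restock_request.
Round 2 fires (3), (5), (7), giving stock_available, route_local, order_received.
Round 3 fires (8), giving manifest_closed.
Round 4 fires (6), giving notify_customer.
Closure: {address_valid, carrier_assigned, fragile_item, hazmat_flag, labeled, manifest_closed, notify_customer, order_received, oversize_item, packed, payment_cleared, priority_ship, restock_request, route_local, split_shipment, stock_available} — 16 facts.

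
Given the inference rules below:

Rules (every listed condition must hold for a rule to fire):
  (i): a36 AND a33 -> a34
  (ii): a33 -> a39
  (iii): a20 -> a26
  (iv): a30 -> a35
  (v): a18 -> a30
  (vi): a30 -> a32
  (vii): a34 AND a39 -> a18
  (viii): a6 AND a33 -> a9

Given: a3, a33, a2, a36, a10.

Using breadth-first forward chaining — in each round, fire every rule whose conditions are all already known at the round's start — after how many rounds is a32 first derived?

4

Round 1 — (i), (ii), derive a34, a39.
Round 2 — (vii), derive a18.
Round 3 — (v), derive a30.
Round 4 — (iv), (vi), derive a35, a32.
a32 first appears in round 4.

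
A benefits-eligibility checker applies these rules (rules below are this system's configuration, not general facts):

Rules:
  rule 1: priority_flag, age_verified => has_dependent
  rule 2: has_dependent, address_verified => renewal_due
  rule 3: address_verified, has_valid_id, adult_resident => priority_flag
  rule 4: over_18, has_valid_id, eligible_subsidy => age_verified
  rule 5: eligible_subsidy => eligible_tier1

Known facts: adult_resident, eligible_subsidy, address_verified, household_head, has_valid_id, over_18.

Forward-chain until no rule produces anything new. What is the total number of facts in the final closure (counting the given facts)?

[1] rule 3 [address_verified, has_valid_id, adult_resident => priority_flag]; rule 4 [over_18, has_valid_id, eligible_subsidy => age_verified]; rule 5 [eligible_subsidy => eligible_tier1]. ⇒ new: priority_flag, age_verified, eligible_tier1.
[2] rule 1 [priority_flag, age_verified => has_dependent]. ⇒ new: has_dependent.
[3] rule 2 [has_dependent, address_verified => renewal_due]. ⇒ new: renewal_due.
Closure: {address_verified, adult_resident, age_verified, eligible_subsidy, eligible_tier1, has_dependent, has_valid_id, household_head, over_18, priority_flag, renewal_due} — 11 facts.

11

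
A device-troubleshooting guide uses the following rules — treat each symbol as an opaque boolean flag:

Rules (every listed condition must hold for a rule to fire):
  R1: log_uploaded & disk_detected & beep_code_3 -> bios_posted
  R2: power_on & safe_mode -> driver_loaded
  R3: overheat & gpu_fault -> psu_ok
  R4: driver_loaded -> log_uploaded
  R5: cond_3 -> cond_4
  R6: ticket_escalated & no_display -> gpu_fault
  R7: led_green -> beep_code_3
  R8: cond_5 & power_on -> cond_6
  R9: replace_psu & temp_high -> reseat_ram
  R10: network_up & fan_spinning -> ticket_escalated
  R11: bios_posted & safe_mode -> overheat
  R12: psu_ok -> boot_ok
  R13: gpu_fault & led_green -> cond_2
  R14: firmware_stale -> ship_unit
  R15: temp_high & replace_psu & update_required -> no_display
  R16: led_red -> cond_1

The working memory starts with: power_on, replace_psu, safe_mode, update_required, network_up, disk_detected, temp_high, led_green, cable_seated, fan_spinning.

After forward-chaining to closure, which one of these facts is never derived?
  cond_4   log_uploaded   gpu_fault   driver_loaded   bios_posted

[1] R2 [power_on & safe_mode -> driver_loaded]; R7 [led_green -> beep_code_3]; R9 [replace_psu & temp_high -> reseat_ram]; R10 [network_up & fan_spinning -> ticket_escalated]; R15 [temp_high & replace_psu & update_required -> no_display]. ⇒ new: driver_loaded, beep_code_3, reseat_ram, ticket_escalated, no_display.
[2] R4 [driver_loaded -> log_uploaded]; R6 [ticket_escalated & no_display -> gpu_fault]. ⇒ new: log_uploaded, gpu_fault.
[3] R1 [log_uploaded & disk_detected & beep_code_3 -> bios_posted]; R13 [gpu_fault & led_green -> cond_2]. ⇒ new: bios_posted, cond_2.
[4] R11 [bios_posted & safe_mode -> overheat]. ⇒ new: overheat.
[5] R3 [overheat & gpu_fault -> psu_ok]. ⇒ new: psu_ok.
[6] R12 [psu_ok -> boot_ok]. ⇒ new: boot_ok.
Derived: log_uploaded (round 2), bios_posted (round 3), driver_loaded (round 1), gpu_fault (round 2). cond_4 never appears in any round.

cond_4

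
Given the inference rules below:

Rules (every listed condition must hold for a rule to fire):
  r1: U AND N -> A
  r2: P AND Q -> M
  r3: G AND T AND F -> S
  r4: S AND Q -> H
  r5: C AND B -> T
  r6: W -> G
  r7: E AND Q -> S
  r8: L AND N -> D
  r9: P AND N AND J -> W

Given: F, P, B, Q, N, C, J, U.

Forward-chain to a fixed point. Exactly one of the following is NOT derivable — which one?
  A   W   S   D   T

D

Round 1: r1 [U AND N -> A]; r2 [P AND Q -> M]; r5 [C AND B -> T]; r9 [P AND N AND J -> W]. Adds A, M, T, W.
Round 2: r6 [W -> G]. Adds G.
Round 3: r3 [G AND T AND F -> S]. Adds S.
Round 4: r4 [S AND Q -> H]. Adds H.
Derived: T (round 1), S (round 3), A (round 1), W (round 1). D never appears in any round.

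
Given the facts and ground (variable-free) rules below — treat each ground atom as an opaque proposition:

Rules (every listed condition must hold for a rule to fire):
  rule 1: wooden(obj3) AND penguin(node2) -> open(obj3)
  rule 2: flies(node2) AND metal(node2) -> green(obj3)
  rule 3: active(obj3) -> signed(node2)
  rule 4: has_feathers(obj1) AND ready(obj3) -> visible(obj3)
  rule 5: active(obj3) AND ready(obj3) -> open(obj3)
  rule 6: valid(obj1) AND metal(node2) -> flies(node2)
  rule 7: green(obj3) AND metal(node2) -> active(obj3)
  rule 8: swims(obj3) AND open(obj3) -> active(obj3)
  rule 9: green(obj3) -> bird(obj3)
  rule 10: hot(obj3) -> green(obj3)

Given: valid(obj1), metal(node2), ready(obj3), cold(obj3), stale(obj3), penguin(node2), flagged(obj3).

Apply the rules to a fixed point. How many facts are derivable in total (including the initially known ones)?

Round 1 fires rule 6, giving flies(node2).
Round 2 fires rule 2, giving green(obj3).
Round 3 fires rule 7, rule 9, giving active(obj3), bird(obj3).
Round 4 fires rule 3, rule 5, giving signed(node2), open(obj3).
Closure: {active(obj3), bird(obj3), cold(obj3), flagged(obj3), flies(node2), green(obj3), metal(node2), open(obj3), penguin(node2), ready(obj3), signed(node2), stale(obj3), valid(obj1)} — 13 facts.

13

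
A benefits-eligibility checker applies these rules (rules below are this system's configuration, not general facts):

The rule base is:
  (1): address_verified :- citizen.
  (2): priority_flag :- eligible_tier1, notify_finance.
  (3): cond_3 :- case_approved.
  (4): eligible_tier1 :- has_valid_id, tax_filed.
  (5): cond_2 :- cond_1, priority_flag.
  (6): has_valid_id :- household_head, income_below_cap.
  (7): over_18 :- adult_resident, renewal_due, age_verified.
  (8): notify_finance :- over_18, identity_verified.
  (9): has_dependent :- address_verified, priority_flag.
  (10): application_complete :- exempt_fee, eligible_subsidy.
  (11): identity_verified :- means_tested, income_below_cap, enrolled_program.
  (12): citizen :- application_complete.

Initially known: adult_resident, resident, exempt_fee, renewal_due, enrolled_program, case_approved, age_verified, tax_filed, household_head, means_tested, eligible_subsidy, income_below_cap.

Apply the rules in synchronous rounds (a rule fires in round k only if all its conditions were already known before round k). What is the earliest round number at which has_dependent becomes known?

Round 1 — (3), (6), (7), (10), (11), derive cond_3, has_valid_id, over_18, application_complete, identity_verified.
Round 2 — (4), (8), (12), derive eligible_tier1, notify_finance, citizen.
Round 3 — (1), (2), derive address_verified, priority_flag.
Round 4 — (9), derive has_dependent.
has_dependent first appears in round 4.

4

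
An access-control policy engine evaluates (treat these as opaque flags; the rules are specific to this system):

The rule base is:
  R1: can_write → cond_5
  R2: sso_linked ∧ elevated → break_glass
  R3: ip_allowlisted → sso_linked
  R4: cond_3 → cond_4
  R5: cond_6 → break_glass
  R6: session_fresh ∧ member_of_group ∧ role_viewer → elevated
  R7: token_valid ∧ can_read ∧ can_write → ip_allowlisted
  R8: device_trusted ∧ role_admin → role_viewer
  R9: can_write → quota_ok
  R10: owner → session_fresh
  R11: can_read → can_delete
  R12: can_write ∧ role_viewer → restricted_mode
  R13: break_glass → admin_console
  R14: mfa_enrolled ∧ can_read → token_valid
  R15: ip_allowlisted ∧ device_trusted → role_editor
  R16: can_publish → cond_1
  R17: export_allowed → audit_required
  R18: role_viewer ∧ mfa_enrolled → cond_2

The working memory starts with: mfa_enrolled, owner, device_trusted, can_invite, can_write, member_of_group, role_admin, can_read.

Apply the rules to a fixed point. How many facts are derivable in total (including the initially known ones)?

22

Round 1 — R1, R8, R9, R10, R11, R14, derive cond_5, role_viewer, quota_ok, session_fresh, can_delete, token_valid.
Round 2 — R6, R7, R12, R18, derive elevated, ip_allowlisted, restricted_mode, cond_2.
Round 3 — R3, R15, derive sso_linked, role_editor.
Round 4 — R2, derive break_glass.
Round 5 — R13, derive admin_console.
Closure: {admin_console, break_glass, can_delete, can_invite, can_read, can_write, cond_2, cond_5, device_trusted, elevated, ip_allowlisted, member_of_group, mfa_enrolled, owner, quota_ok, restricted_mode, role_admin, role_editor, role_viewer, session_fresh, sso_linked, token_valid} — 22 facts.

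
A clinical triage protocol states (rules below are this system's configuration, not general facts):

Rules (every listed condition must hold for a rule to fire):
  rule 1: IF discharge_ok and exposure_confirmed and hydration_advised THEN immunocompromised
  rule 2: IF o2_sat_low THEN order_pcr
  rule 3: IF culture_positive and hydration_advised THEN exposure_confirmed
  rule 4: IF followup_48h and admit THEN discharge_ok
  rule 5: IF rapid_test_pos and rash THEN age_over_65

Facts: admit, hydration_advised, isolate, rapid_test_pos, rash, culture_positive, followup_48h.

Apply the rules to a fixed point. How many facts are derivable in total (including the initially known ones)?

11

Round 1 fires rule 3, rule 4, rule 5, giving exposure_confirmed, discharge_ok, age_over_65.
Round 2 fires rule 1, giving immunocompromised.
Closure: {admit, age_over_65, culture_positive, discharge_ok, exposure_confirmed, followup_48h, hydration_advised, immunocompromised, isolate, rapid_test_pos, rash} — 11 facts.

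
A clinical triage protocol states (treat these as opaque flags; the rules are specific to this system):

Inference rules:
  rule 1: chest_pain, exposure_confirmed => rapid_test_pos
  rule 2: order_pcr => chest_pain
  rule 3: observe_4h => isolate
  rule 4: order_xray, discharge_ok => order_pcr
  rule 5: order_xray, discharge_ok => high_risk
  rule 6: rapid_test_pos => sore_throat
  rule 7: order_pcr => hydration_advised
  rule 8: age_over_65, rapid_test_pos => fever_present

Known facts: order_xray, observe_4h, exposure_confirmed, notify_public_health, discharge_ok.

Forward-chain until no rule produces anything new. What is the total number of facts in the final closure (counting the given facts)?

Round 1: rule 3 [observe_4h => isolate]; rule 4 [order_xray, discharge_ok => order_pcr]; rule 5 [order_xray, discharge_ok => high_risk]. Adds isolate, order_pcr, high_risk.
Round 2: rule 2 [order_pcr => chest_pain]; rule 7 [order_pcr => hydration_advised]. Adds chest_pain, hydration_advised.
Round 3: rule 1 [chest_pain, exposure_confirmed => rapid_test_pos]. Adds rapid_test_pos.
Round 4: rule 6 [rapid_test_pos => sore_throat]. Adds sore_throat.
Closure: {chest_pain, discharge_ok, exposure_confirmed, high_risk, hydration_advised, isolate, notify_public_health, observe_4h, order_pcr, order_xray, rapid_test_pos, sore_throat} — 12 facts.

12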